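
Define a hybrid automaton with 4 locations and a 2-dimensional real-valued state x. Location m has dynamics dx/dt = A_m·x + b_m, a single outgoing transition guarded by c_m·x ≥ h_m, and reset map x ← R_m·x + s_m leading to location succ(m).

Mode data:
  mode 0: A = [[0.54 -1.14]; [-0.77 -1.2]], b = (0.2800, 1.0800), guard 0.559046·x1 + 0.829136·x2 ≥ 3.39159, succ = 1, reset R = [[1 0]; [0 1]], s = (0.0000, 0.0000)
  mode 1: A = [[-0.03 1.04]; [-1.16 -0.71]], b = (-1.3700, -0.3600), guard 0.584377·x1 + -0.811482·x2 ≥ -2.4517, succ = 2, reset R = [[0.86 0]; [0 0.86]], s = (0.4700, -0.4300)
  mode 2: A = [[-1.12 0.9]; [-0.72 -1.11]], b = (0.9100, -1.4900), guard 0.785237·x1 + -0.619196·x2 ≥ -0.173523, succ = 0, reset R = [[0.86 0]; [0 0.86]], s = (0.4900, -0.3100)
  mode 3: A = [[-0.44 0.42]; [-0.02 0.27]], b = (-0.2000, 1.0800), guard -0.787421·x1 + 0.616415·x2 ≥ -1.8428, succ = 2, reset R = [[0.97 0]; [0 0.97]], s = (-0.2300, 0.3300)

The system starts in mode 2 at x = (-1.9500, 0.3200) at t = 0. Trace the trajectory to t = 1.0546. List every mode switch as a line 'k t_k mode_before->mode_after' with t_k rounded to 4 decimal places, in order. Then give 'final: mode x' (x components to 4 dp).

Mode 2: guard c·x = -0.1735 hit at Δt = 0.7145 (t = 0.7145), x⁻ = (-0.4191, -0.2512) → reset → x⁺ = (0.1296, -0.5260), jump to mode 0
Mode 0: flow for 0.3401 to horizon, guard not reached → x = (0.3894, -0.1079)

1 0.7145 2->0
final: 0 0.3894 -0.1079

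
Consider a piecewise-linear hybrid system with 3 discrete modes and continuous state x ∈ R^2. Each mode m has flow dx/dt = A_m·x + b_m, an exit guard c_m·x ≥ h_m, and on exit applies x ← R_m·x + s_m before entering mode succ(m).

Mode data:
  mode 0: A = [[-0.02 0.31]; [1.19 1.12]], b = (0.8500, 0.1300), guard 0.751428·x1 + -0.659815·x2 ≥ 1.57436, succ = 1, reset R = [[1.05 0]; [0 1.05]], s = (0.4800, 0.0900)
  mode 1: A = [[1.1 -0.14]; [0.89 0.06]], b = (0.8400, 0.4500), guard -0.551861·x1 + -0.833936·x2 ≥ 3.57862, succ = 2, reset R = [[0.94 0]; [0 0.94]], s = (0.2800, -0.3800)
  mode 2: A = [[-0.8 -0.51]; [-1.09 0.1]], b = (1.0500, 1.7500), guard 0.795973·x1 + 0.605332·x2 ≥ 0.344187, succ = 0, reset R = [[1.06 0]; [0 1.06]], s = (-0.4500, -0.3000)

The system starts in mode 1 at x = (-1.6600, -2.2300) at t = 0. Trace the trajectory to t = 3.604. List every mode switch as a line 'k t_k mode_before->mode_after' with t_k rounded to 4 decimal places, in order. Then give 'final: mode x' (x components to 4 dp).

1 0.5027 1->2
2 2.0430 2->0
3 2.4536 0->1
final: 1 6.9809 2.9485

Mode 1: guard c·x = 3.5786 hit at Δt = 0.5027 (t = 0.5027), x⁻ = (-2.0848, -2.9116) → reset → x⁺ = (-1.6798, -3.1169), jump to mode 2
Mode 2: guard c·x = 0.3442 hit at Δt = 1.5403 (t = 2.0430), x⁻ = (1.0942, -0.8702) → reset → x⁺ = (0.7098, -1.2224), jump to mode 0
Mode 0: guard c·x = 1.5744 hit at Δt = 0.4106 (t = 2.4536), x⁻ = (0.8867, -1.3762) → reset → x⁺ = (1.4111, -1.3550), jump to mode 1
Mode 1: flow for 1.1504 to horizon, guard not reached → x = (6.9809, 2.9485)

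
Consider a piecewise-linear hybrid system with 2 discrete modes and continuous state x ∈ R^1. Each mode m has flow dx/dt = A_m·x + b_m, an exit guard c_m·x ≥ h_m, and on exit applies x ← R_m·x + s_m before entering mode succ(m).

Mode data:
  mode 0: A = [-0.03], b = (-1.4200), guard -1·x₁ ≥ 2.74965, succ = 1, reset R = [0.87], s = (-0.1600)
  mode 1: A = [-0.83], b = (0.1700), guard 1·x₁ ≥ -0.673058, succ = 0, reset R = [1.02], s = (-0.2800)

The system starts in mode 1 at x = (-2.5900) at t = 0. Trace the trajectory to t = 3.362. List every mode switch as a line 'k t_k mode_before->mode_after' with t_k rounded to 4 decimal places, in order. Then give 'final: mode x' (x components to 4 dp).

1 1.3952 1->0
2 2.7024 0->1
final: 1 -1.3899

Mode 1: guard c·x = -0.6731 hit at Δt = 1.3952 (t = 1.3952), x⁻ = (-0.6731) → reset → x⁺ = (-0.9665), jump to mode 0
Mode 0: guard c·x = 2.7496 hit at Δt = 1.3072 (t = 2.7024), x⁻ = (-2.7496) → reset → x⁺ = (-2.5522), jump to mode 1
Mode 1: flow for 0.6596 to horizon, guard not reached → x = (-1.3899)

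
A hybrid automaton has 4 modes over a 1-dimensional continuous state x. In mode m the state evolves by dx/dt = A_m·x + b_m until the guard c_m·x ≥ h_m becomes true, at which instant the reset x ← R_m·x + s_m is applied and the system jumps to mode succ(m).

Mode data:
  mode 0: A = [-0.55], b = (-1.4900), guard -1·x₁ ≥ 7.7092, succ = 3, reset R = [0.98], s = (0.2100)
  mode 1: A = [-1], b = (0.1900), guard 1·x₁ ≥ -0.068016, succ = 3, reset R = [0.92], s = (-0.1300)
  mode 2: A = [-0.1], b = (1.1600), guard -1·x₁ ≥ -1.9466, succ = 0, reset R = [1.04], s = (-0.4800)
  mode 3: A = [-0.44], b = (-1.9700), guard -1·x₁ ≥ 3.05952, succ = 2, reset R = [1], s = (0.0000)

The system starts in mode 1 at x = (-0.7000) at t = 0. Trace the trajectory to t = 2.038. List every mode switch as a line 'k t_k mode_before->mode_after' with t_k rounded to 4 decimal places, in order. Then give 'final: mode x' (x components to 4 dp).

Mode 1: guard c·x = -0.0680 hit at Δt = 1.2382 (t = 1.2382), x⁻ = (-0.0680) → reset → x⁺ = (-0.1926), jump to mode 3
Mode 3: flow for 0.7998 to horizon, guard not reached → x = (-1.4637)

1 1.2382 1->3
final: 3 -1.4637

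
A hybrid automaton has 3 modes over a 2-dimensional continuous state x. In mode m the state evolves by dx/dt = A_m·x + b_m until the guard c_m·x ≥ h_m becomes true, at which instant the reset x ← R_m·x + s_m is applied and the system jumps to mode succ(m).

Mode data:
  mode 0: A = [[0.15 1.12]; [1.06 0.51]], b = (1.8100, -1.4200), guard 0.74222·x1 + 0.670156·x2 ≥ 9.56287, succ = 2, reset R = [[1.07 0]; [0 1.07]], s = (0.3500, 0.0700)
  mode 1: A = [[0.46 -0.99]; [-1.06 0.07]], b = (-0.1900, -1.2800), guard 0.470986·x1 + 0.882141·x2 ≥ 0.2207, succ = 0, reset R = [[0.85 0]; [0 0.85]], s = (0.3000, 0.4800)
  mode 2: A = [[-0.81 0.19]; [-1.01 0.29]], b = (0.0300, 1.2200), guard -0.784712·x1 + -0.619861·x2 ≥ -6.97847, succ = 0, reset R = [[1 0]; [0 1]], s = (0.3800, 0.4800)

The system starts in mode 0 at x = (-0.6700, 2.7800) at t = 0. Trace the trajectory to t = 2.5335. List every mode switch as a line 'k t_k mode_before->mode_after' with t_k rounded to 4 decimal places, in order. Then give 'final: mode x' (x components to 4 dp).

Mode 0: guard c·x = 9.5629 hit at Δt = 1.1797 (t = 1.1797), x⁻ = (6.8979, 6.6299) → reset → x⁺ = (7.7308, 7.1640), jump to mode 2
Mode 2: guard c·x = -6.9785 hit at Δt = 0.6744 (t = 1.8541), x⁻ = (5.0640, 4.8473) → reset → x⁺ = (5.4440, 5.3273), jump to mode 0
Mode 0: guard c·x = 9.5629 hit at Δt = 0.1572 (t = 2.0113), x⁻ = (6.9191, 6.6065) → reset → x⁺ = (7.7534, 7.1389), jump to mode 2
Mode 2: flow for 0.5222 to horizon, guard not reached → x = (5.5805, 5.2164)

1 1.1797 0->2
2 1.8541 2->0
3 2.0113 0->2
final: 2 5.5805 5.2164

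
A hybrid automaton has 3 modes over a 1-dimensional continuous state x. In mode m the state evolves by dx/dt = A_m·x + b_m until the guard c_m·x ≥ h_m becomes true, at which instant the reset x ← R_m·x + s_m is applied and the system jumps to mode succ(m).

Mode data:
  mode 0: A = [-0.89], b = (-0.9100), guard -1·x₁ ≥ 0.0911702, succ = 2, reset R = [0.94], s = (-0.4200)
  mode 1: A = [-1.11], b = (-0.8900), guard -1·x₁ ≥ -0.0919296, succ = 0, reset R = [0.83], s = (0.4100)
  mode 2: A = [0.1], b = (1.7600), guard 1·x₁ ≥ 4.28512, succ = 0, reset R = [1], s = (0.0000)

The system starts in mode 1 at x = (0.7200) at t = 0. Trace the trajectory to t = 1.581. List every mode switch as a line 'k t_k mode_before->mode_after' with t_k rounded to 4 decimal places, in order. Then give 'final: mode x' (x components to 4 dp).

1 0.4795 1->0
2 1.0216 0->2
final: 2 0.4778

Mode 1: guard c·x = -0.0919 hit at Δt = 0.4795 (t = 0.4795), x⁻ = (0.0919) → reset → x⁺ = (0.4863), jump to mode 0
Mode 0: guard c·x = 0.0912 hit at Δt = 0.5421 (t = 1.0216), x⁻ = (-0.0912) → reset → x⁺ = (-0.5057), jump to mode 2
Mode 2: flow for 0.5594 to horizon, guard not reached → x = (0.4778)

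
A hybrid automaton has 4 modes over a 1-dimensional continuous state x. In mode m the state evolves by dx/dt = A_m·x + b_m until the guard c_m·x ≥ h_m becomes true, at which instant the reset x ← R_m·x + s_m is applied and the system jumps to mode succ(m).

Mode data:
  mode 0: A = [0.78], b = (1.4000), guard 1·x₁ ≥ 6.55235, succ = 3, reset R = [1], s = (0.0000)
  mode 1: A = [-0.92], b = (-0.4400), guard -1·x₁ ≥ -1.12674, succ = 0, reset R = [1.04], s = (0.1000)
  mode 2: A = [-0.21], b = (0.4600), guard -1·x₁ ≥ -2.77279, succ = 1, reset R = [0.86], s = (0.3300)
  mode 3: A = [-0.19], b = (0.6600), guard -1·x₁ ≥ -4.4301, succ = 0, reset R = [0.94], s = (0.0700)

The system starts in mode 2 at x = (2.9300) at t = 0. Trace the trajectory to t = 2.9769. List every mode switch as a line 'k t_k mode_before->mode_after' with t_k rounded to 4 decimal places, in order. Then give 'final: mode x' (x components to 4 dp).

Mode 2: guard c·x = -2.7728 hit at Δt = 1.1381 (t = 1.1381), x⁻ = (2.7728) → reset → x⁺ = (2.7146), jump to mode 1
Mode 1: guard c·x = -1.1267 hit at Δt = 0.7476 (t = 1.8857), x⁻ = (1.1267) → reset → x⁺ = (1.2718), jump to mode 0
Mode 0: flow for 1.0912 to horizon, guard not reached → x = (5.3883)

1 1.1381 2->1
2 1.8857 1->0
final: 0 5.3883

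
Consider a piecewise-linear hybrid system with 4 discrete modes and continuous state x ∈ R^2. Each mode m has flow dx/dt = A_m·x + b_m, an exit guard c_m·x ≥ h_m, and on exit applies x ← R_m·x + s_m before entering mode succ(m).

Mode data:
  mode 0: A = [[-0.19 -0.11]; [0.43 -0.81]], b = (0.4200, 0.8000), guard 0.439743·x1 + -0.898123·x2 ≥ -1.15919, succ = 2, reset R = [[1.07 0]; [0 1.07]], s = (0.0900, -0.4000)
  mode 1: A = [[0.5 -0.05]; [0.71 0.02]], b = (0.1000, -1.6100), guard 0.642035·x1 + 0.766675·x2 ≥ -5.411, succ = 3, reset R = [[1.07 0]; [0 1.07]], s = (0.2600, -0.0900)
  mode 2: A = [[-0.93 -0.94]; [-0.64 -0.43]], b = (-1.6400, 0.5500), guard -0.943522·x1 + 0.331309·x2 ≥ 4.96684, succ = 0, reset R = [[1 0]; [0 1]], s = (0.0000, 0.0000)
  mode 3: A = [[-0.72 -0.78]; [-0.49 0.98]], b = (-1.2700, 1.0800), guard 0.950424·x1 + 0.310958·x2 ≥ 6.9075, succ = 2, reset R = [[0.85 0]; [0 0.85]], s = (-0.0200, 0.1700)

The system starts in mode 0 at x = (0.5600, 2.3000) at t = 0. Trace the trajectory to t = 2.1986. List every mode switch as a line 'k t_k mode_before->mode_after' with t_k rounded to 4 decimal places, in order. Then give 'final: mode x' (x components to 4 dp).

1 1.4316 0->2
final: 2 -1.1808 1.4676

Mode 0: guard c·x = -1.1592 hit at Δt = 1.4316 (t = 1.4316), x⁻ = (0.6938, 1.6304) → reset → x⁺ = (0.8324, 1.3445), jump to mode 2
Mode 2: flow for 0.7670 to horizon, guard not reached → x = (-1.1808, 1.4676)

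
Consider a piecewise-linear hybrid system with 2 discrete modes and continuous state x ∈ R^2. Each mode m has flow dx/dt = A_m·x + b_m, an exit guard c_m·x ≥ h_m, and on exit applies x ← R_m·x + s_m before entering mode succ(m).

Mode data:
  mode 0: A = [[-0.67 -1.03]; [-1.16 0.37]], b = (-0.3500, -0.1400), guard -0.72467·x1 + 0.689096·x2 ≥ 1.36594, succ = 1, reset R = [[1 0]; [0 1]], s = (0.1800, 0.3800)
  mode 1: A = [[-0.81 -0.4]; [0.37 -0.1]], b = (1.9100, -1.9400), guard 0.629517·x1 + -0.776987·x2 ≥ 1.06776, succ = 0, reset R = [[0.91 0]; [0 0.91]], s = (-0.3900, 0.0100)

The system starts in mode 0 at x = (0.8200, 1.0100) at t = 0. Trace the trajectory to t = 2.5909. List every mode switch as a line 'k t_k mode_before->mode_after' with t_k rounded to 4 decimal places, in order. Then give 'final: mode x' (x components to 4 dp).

1 1.1233 0->1
2 2.2569 1->0
final: 0 0.5762 -0.7697

Mode 0: guard c·x = 1.3659 hit at Δt = 1.1233 (t = 1.1233), x⁻ = (-0.6894, 1.2572) → reset → x⁺ = (-0.5094, 1.6372), jump to mode 1
Mode 1: guard c·x = 1.0678 hit at Δt = 1.1336 (t = 2.2569), x⁻ = (1.1103, -0.4746) → reset → x⁺ = (0.6204, -0.4219), jump to mode 0
Mode 0: flow for 0.3340 to horizon, guard not reached → x = (0.5762, -0.7697)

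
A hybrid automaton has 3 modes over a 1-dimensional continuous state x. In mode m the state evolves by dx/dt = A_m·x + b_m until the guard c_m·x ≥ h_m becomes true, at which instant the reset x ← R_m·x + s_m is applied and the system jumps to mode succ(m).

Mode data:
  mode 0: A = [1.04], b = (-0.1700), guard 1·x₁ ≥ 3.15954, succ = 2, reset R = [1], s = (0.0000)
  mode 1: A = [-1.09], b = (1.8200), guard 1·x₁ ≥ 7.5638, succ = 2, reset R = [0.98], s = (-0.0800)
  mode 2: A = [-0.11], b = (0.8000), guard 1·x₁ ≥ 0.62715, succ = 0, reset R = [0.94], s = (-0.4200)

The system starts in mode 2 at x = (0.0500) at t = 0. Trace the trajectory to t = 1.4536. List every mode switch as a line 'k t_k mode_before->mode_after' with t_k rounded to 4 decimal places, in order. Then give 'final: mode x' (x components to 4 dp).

1 0.7571 2->0
final: 0 0.1760

Mode 2: guard c·x = 0.6271 hit at Δt = 0.7571 (t = 0.7571), x⁻ = (0.6271) → reset → x⁺ = (0.1695), jump to mode 0
Mode 0: flow for 0.6965 to horizon, guard not reached → x = (0.1760)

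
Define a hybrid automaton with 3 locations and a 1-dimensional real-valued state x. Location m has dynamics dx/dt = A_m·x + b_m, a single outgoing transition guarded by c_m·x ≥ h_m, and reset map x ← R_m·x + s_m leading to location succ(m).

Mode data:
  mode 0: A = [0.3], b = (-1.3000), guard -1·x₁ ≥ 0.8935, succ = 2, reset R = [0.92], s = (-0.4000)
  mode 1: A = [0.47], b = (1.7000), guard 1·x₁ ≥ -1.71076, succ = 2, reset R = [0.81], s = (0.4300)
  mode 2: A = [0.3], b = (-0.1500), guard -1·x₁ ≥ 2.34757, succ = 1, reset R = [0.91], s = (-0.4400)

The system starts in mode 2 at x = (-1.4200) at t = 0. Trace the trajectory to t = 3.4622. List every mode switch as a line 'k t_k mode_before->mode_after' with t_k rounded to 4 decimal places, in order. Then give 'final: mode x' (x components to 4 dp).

1 1.3138 2->1
2 2.6015 1->2
final: 2 -1.3846

Mode 2: guard c·x = 2.3476 hit at Δt = 1.3138 (t = 1.3138), x⁻ = (-2.3476) → reset → x⁺ = (-2.5763), jump to mode 1
Mode 1: guard c·x = -1.7108 hit at Δt = 1.2877 (t = 2.6015), x⁻ = (-1.7108) → reset → x⁺ = (-0.9557), jump to mode 2
Mode 2: flow for 0.8607 to horizon, guard not reached → x = (-1.3846)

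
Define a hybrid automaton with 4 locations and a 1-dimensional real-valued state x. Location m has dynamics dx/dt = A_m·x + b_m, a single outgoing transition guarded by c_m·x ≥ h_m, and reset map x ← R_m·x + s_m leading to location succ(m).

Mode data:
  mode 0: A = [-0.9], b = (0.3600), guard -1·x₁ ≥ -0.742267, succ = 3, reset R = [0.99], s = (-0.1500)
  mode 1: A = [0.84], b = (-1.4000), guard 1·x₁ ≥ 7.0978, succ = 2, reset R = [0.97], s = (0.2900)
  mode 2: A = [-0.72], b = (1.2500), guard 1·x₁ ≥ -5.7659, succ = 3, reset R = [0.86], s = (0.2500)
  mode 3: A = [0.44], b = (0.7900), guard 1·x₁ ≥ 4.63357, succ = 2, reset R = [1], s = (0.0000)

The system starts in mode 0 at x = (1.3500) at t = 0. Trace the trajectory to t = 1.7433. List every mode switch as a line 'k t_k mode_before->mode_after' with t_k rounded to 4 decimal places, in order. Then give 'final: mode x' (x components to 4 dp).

1 1.1343 0->3
final: 3 1.3163

Mode 0: guard c·x = -0.7423 hit at Δt = 1.1343 (t = 1.1343), x⁻ = (0.7423) → reset → x⁺ = (0.5848), jump to mode 3
Mode 3: flow for 0.6090 to horizon, guard not reached → x = (1.3163)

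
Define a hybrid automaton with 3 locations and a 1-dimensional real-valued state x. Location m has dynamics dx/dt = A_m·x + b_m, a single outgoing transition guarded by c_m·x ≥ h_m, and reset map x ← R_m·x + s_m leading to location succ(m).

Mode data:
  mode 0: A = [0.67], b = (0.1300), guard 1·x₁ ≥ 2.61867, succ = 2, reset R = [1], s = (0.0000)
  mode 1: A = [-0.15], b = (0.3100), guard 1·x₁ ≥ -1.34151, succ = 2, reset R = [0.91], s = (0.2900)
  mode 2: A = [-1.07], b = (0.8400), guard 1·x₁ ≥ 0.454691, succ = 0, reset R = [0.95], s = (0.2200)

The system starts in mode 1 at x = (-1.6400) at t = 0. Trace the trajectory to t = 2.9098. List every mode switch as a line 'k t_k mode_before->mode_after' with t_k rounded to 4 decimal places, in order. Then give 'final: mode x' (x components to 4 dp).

1 0.5597 1->2
2 2.0994 2->0
final: 0 1.2620

Mode 1: guard c·x = -1.3415 hit at Δt = 0.5597 (t = 0.5597), x⁻ = (-1.3415) → reset → x⁺ = (-0.9308), jump to mode 2
Mode 2: guard c·x = 0.4547 hit at Δt = 1.5397 (t = 2.0994), x⁻ = (0.4547) → reset → x⁺ = (0.6520), jump to mode 0
Mode 0: flow for 0.8104 to horizon, guard not reached → x = (1.2620)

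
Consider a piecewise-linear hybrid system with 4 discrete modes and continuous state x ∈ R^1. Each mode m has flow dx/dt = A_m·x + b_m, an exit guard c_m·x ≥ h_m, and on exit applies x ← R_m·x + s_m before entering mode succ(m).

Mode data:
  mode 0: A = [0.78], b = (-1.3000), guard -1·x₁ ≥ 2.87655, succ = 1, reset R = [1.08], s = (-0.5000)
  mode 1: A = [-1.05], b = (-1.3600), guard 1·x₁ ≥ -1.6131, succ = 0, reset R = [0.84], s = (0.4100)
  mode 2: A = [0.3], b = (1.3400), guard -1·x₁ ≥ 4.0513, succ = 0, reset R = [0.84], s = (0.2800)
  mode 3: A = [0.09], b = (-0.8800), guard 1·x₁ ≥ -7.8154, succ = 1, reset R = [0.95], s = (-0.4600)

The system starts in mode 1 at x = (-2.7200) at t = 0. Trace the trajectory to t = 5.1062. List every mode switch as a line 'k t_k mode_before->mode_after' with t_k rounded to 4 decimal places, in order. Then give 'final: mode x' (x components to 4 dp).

1 1.4287 1->0
2 2.1385 0->1
3 4.0280 1->0
4 4.7378 0->1
final: 1 -2.8653

Mode 1: guard c·x = -1.6131 hit at Δt = 1.4287 (t = 1.4287), x⁻ = (-1.6131) → reset → x⁺ = (-0.9450), jump to mode 0
Mode 0: guard c·x = 2.8765 hit at Δt = 0.7098 (t = 2.1385), x⁻ = (-2.8765) → reset → x⁺ = (-3.6067), jump to mode 1
Mode 1: guard c·x = -1.6131 hit at Δt = 1.8895 (t = 4.0280), x⁻ = (-1.6131) → reset → x⁺ = (-0.9450), jump to mode 0
Mode 0: guard c·x = 2.8765 hit at Δt = 0.7098 (t = 4.7378), x⁻ = (-2.8765) → reset → x⁺ = (-3.6067), jump to mode 1
Mode 1: flow for 0.3684 to horizon, guard not reached → x = (-2.8653)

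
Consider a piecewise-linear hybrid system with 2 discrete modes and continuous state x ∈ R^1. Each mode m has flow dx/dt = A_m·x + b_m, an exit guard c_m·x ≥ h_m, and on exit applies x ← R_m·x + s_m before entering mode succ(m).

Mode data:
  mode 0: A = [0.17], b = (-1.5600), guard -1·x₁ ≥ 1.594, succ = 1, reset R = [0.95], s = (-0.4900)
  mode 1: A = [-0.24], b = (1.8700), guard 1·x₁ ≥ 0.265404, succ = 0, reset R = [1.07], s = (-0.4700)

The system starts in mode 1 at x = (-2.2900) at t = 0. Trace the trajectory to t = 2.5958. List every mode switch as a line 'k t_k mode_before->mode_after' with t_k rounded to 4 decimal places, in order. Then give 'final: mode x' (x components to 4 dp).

Mode 1: guard c·x = 0.2654 hit at Δt = 1.2180 (t = 1.2180), x⁻ = (0.2654) → reset → x⁺ = (-0.1860), jump to mode 0
Mode 0: guard c·x = 1.5940 hit at Δt = 0.8241 (t = 2.0421), x⁻ = (-1.5940) → reset → x⁺ = (-2.0043), jump to mode 1
Mode 1: flow for 0.5537 to horizon, guard not reached → x = (-0.7853)

1 1.2180 1->0
2 2.0421 0->1
final: 1 -0.7853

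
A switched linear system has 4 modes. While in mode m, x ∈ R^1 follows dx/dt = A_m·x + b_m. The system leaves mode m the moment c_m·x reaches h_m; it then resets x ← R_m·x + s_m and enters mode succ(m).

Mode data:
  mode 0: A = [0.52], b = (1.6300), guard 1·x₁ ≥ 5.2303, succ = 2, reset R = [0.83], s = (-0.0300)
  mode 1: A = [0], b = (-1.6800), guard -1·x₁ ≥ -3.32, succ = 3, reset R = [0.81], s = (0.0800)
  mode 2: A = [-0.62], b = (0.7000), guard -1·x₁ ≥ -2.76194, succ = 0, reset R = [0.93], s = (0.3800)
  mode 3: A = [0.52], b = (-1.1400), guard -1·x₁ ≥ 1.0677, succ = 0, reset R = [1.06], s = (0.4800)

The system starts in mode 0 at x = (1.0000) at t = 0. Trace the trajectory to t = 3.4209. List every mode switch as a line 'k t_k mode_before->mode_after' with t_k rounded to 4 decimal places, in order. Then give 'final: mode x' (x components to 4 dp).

1 1.3551 0->2
2 2.4312 2->0
3 3.0437 0->2
final: 2 3.6476

Mode 0: guard c·x = 5.2303 hit at Δt = 1.3551 (t = 1.3551), x⁻ = (5.2303) → reset → x⁺ = (4.3111), jump to mode 2
Mode 2: guard c·x = -2.7619 hit at Δt = 1.0761 (t = 2.4312), x⁻ = (2.7619) → reset → x⁺ = (2.9486), jump to mode 0
Mode 0: guard c·x = 5.2303 hit at Δt = 0.6125 (t = 3.0437), x⁻ = (5.2303) → reset → x⁺ = (4.3111), jump to mode 2
Mode 2: flow for 0.3772 to horizon, guard not reached → x = (3.6476)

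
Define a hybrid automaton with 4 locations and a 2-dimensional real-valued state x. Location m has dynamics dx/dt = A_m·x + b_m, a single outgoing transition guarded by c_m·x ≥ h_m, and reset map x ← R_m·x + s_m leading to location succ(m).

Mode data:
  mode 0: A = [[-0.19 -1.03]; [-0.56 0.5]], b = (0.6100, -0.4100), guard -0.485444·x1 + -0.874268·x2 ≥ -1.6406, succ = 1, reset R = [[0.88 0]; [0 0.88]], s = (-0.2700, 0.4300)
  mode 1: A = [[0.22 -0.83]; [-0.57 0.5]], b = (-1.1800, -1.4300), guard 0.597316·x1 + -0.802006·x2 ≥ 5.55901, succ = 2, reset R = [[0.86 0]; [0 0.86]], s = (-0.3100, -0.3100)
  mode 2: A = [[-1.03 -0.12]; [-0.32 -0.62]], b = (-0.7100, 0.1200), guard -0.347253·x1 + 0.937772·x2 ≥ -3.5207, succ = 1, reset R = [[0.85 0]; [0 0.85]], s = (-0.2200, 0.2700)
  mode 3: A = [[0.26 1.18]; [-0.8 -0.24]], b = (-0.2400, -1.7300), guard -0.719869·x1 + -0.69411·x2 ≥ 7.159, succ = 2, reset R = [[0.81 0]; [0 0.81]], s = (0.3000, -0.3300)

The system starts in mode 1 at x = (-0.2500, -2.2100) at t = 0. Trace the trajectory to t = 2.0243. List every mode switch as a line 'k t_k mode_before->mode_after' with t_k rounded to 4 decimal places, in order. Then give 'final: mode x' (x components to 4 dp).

1 0.9737 1->2
2 1.6075 2->1
final: 1 0.9587 -4.2030

Mode 1: guard c·x = 5.5590 hit at Δt = 0.9737 (t = 0.9737), x⁻ = (1.6996, -5.6656) → reset → x⁺ = (1.1516, -5.1824), jump to mode 2
Mode 2: guard c·x = -3.5207 hit at Δt = 0.6338 (t = 1.6075), x⁻ = (0.5062, -3.5669) → reset → x⁺ = (0.2103, -2.7619), jump to mode 1
Mode 1: flow for 0.4168 to horizon, guard not reached → x = (0.9587, -4.2030)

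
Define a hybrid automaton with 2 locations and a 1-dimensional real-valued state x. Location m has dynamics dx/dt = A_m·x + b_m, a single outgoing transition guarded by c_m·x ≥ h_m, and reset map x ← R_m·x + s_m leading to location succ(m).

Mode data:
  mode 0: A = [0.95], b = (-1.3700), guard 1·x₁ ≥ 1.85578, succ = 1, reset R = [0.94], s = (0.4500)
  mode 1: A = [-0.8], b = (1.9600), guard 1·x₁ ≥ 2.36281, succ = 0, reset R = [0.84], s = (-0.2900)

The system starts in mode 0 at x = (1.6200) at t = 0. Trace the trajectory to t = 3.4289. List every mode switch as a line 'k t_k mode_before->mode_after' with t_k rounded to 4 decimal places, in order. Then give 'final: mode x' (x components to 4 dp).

1 0.8883 0->1
2 2.2325 1->0
3 2.7516 0->1
final: 1 2.3013

Mode 0: guard c·x = 1.8558 hit at Δt = 0.8883 (t = 0.8883), x⁻ = (1.8558) → reset → x⁺ = (2.1944), jump to mode 1
Mode 1: guard c·x = 2.3628 hit at Δt = 1.3442 (t = 2.2325), x⁻ = (2.3628) → reset → x⁺ = (1.6948), jump to mode 0
Mode 0: guard c·x = 1.8558 hit at Δt = 0.5190 (t = 2.7516), x⁻ = (1.8558) → reset → x⁺ = (2.1944), jump to mode 1
Mode 1: flow for 0.6773 to horizon, guard not reached → x = (2.3013)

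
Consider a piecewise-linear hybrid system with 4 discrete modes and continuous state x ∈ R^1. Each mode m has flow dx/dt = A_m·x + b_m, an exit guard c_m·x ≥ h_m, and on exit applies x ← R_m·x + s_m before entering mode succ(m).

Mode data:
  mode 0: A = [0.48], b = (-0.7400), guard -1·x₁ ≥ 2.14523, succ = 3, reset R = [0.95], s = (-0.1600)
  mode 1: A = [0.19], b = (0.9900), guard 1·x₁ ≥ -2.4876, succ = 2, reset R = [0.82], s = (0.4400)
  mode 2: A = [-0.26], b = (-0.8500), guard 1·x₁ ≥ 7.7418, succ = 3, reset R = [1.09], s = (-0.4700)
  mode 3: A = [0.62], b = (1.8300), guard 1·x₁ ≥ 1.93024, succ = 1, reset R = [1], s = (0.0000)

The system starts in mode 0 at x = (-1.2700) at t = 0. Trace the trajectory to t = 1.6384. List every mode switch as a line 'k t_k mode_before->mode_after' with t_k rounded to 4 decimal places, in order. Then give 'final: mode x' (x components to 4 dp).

1 0.5646 0->3
final: 3 -1.4850

Mode 0: guard c·x = 2.1452 hit at Δt = 0.5646 (t = 0.5646), x⁻ = (-2.1452) → reset → x⁺ = (-2.1980), jump to mode 3
Mode 3: flow for 1.0738 to horizon, guard not reached → x = (-1.4850)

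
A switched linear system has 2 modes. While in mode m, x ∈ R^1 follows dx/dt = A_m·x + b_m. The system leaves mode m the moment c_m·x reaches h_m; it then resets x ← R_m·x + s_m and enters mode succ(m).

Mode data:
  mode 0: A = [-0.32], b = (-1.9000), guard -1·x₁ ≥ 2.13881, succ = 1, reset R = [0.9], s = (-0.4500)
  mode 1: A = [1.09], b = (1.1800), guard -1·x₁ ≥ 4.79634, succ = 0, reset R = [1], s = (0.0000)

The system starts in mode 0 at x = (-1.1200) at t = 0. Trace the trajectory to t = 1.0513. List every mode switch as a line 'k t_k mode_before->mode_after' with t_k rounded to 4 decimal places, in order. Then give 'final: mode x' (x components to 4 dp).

1 0.7425 0->1
final: 1 -2.8921

Mode 0: guard c·x = 2.1388 hit at Δt = 0.7425 (t = 0.7425), x⁻ = (-2.1388) → reset → x⁺ = (-2.3749), jump to mode 1
Mode 1: flow for 0.3088 to horizon, guard not reached → x = (-2.8921)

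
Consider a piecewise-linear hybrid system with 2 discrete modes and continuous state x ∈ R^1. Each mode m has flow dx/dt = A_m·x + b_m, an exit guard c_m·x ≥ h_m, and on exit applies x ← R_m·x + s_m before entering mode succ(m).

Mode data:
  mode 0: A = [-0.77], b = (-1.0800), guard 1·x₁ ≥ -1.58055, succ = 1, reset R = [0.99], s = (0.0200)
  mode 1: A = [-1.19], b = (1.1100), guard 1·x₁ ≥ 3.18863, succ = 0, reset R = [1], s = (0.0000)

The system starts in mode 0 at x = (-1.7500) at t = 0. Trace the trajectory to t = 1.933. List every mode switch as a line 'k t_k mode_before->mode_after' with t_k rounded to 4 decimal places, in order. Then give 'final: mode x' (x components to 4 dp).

Mode 0: guard c·x = -1.5805 hit at Δt = 0.8688 (t = 0.8688), x⁻ = (-1.5806) → reset → x⁺ = (-1.5447), jump to mode 1
Mode 1: flow for 1.0642 to horizon, guard not reached → x = (0.2345)

1 0.8688 0->1
final: 1 0.2345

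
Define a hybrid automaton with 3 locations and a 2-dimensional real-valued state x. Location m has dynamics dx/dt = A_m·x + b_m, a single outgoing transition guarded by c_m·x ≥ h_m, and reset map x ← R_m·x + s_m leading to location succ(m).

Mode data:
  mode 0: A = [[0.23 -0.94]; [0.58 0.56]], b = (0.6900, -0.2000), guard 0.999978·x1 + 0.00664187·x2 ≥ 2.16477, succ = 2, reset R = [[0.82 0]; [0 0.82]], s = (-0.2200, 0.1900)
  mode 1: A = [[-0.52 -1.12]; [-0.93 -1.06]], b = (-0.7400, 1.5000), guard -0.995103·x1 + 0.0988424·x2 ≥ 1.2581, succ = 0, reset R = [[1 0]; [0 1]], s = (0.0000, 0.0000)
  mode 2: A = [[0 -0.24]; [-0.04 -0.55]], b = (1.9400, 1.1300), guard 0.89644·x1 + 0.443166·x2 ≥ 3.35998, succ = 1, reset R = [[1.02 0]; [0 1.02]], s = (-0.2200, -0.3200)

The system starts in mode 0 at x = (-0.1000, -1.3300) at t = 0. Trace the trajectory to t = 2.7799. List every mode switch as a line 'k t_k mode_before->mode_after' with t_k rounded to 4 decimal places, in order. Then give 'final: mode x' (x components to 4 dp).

Mode 0: guard c·x = 2.1648 hit at Δt = 0.9166 (t = 0.9166), x⁻ = (2.1772, -1.8629) → reset → x⁺ = (1.5653, -1.3376), jump to mode 2
Mode 2: guard c·x = 3.3600 hit at Δt = 1.0389 (t = 1.9555), x⁻ = (3.7229, 0.0510) → reset → x⁺ = (3.5774, -0.2679), jump to mode 1
Mode 1: flow for 0.8244 to horizon, guard not reached → x = (2.2915, -0.7027)

1 0.9166 0->2
2 1.9555 2->1
final: 1 2.2915 -0.7027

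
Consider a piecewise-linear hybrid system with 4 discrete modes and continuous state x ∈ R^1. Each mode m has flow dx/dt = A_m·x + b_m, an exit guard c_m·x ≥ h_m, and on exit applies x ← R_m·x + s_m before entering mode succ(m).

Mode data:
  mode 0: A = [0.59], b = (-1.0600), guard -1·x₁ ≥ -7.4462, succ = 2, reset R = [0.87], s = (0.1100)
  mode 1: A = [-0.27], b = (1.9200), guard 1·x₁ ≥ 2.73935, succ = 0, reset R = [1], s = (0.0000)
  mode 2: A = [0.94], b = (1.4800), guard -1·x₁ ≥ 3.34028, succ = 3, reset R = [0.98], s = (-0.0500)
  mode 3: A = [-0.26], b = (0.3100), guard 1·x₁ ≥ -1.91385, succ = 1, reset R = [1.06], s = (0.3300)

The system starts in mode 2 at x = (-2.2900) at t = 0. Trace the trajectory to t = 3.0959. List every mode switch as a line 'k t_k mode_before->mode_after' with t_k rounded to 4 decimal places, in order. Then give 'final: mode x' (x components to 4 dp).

1 0.9610 2->3
2 2.4002 3->1
final: 1 -0.1900

Mode 2: guard c·x = 3.3403 hit at Δt = 0.9610 (t = 0.9610), x⁻ = (-3.3403) → reset → x⁺ = (-3.3235), jump to mode 3
Mode 3: guard c·x = -1.9139 hit at Δt = 1.4392 (t = 2.4002), x⁻ = (-1.9138) → reset → x⁺ = (-1.6987), jump to mode 1
Mode 1: flow for 0.6957 to horizon, guard not reached → x = (-0.1900)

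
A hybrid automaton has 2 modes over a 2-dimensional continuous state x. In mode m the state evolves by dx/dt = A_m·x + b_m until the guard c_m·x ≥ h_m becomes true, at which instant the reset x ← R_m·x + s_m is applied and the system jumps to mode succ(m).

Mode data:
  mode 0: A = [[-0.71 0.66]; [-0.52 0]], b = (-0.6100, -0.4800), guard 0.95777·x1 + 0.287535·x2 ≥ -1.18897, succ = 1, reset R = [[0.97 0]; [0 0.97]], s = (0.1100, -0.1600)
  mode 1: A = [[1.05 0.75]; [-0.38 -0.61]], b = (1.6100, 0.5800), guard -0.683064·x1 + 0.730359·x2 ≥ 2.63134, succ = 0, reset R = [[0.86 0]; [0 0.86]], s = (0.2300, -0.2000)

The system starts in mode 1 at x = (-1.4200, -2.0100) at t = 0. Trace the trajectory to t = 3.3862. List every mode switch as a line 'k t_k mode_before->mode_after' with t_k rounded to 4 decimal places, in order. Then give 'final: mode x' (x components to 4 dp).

Mode 1: guard c·x = 2.6313 hit at Δt = 1.3968 (t = 1.3968), x⁻ = (-3.2454, 0.5675) → reset → x⁺ = (-2.5611, 0.2881), jump to mode 0
Mode 0: guard c·x = -1.1890 hit at Δt = 0.9123 (t = 2.3091), x⁻ = (-1.4794, 0.7928) → reset → x⁺ = (-1.3250, 0.6090), jump to mode 1
Mode 1: flow for 1.0771 to horizon, guard not reached → x = (0.3408, 0.9474)

1 1.3968 1->0
2 2.3091 0->1
final: 1 0.3408 0.9474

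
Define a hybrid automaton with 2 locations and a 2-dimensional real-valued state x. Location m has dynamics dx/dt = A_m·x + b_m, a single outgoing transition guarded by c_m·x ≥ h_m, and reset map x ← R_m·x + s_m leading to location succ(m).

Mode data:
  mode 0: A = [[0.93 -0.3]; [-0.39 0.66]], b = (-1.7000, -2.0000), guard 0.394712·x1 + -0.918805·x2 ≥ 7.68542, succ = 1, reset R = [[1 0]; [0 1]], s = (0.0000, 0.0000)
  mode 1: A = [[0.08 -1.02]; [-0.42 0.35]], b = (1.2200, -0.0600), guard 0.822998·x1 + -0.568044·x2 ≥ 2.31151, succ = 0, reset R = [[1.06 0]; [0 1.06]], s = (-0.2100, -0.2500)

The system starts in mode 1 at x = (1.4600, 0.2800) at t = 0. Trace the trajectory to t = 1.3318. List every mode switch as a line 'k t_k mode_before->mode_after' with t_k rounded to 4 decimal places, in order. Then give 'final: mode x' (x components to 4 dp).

Mode 1: guard c·x = 2.3115 hit at Δt = 0.7702 (t = 0.7702), x⁻ = (2.5324, -0.4003) → reset → x⁺ = (2.4743, -0.6743), jump to mode 0
Mode 0: flow for 0.5616 to horizon, guard not reached → x = (3.2901, -3.0759)

1 0.7702 1->0
final: 0 3.2901 -3.0759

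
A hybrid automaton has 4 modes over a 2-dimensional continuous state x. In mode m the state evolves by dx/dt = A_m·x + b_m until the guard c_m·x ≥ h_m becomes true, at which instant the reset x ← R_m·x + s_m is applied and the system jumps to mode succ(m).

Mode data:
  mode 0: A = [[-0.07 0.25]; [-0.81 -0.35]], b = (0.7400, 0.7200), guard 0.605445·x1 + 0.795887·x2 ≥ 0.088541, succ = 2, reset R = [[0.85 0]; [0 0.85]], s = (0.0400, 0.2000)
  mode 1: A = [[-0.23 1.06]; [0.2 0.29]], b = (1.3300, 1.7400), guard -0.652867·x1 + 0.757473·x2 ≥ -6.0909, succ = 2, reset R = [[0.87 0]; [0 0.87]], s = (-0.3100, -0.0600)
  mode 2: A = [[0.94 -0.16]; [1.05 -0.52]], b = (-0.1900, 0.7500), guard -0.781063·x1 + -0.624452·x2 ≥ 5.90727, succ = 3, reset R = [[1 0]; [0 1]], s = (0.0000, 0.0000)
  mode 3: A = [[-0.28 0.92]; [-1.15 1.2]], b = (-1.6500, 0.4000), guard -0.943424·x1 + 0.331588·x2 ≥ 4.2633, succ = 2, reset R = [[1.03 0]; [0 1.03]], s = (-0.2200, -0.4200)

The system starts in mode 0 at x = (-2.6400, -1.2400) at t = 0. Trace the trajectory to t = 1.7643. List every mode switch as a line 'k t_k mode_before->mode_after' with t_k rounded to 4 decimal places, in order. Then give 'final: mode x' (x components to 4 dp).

1 1.0714 0->2
final: 2 -2.8939 0.0973

Mode 0: guard c·x = 0.0885 hit at Δt = 1.0714 (t = 1.0714), x⁻ = (-1.6272, 1.3491) → reset → x⁺ = (-1.3432, 1.3468), jump to mode 2
Mode 2: flow for 0.6929 to horizon, guard not reached → x = (-2.8939, 0.0973)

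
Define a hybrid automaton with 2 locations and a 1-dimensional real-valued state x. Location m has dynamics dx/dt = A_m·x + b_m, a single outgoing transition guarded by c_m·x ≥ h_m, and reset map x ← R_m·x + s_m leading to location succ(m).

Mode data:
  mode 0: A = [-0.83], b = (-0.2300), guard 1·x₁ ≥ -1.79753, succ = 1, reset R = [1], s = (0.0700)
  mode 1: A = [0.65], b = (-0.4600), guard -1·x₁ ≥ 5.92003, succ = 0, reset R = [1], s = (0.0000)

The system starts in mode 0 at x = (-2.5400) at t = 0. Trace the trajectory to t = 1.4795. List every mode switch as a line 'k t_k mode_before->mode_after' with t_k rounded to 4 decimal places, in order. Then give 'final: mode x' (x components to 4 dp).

1 0.4791 0->1
final: 1 -3.9583

Mode 0: guard c·x = -1.7975 hit at Δt = 0.4791 (t = 0.4791), x⁻ = (-1.7975) → reset → x⁺ = (-1.7275), jump to mode 1
Mode 1: flow for 1.0004 to horizon, guard not reached → x = (-3.9583)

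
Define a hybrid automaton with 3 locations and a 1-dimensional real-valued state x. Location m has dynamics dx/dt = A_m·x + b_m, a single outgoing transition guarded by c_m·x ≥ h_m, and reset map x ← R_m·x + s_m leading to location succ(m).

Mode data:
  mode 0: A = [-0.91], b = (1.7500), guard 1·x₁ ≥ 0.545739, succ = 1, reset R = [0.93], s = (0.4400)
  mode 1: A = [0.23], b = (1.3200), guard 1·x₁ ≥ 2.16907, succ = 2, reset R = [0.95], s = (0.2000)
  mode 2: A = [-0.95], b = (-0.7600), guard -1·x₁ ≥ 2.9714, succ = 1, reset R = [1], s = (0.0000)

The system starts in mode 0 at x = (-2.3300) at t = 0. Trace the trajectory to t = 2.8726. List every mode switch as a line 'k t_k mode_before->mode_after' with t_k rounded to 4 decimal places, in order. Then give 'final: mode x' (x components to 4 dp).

Mode 0: guard c·x = 0.5457 hit at Δt = 1.2390 (t = 1.2390), x⁻ = (0.5457) → reset → x⁺ = (0.9475), jump to mode 1
Mode 1: guard c·x = 2.1691 hit at Δt = 0.7295 (t = 1.9685), x⁻ = (2.1691) → reset → x⁺ = (2.2606), jump to mode 2
Mode 2: flow for 0.9041 to horizon, guard not reached → x = (0.4966)

1 1.2390 0->1
2 1.9685 1->2
final: 2 0.4966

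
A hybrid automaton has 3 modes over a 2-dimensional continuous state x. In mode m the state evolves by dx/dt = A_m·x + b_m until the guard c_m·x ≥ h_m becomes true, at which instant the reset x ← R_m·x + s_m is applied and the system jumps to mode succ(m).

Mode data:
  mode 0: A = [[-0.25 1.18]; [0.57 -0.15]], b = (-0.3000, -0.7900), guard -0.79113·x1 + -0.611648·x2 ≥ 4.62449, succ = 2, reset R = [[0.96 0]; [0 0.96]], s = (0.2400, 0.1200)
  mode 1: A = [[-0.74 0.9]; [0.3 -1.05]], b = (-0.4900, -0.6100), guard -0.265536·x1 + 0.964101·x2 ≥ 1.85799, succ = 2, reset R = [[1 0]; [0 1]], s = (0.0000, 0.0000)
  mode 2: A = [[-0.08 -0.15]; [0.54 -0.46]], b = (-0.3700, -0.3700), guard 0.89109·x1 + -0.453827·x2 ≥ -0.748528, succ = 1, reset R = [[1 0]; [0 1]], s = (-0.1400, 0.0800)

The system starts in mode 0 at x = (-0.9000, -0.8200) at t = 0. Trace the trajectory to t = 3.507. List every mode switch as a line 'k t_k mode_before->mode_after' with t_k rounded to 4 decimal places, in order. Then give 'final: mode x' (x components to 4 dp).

1 1.3451 0->2
2 2.8498 2->1
final: 1 -3.2576 -2.4287

Mode 0: guard c·x = 4.6245 hit at Δt = 1.3451 (t = 1.3451), x⁻ = (-3.4968, -3.0378) → reset → x⁺ = (-3.1169, -2.7963), jump to mode 2
Mode 2: guard c·x = -0.7485 hit at Δt = 1.5047 (t = 2.8498), x⁻ = (-2.6052, -3.4659) → reset → x⁺ = (-2.7452, -3.3859), jump to mode 1
Mode 1: flow for 0.6572 to horizon, guard not reached → x = (-3.2576, -2.4287)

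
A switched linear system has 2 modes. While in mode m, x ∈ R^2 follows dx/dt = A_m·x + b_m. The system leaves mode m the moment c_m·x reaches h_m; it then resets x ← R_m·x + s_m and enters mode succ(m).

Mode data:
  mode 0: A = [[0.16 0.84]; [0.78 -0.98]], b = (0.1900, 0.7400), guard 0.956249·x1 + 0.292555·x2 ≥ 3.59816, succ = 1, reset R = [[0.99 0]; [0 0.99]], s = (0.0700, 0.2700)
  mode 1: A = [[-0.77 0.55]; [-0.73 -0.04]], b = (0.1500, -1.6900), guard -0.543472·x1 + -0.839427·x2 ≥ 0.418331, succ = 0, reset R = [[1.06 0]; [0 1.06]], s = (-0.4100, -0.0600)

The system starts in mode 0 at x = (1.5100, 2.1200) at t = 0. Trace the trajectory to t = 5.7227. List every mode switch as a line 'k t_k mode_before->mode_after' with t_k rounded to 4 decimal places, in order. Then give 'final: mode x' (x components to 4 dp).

Mode 0: guard c·x = 3.5982 hit at Δt = 0.6432 (t = 0.6432), x⁻ = (3.0438, 2.3501) → reset → x⁺ = (3.0834, 2.5966), jump to mode 1
Mode 1: guard c·x = 0.4183 hit at Δt = 1.1752 (t = 1.8184), x⁻ = (1.4281, -1.4230) → reset → x⁺ = (1.1038, -1.5683), jump to mode 0
Mode 0: guard c·x = 3.5982 hit at Δt = 2.4359 (t = 4.2543), x⁻ = (3.1639, 1.9574) → reset → x⁺ = (3.2023, 2.2078), jump to mode 1
Mode 1: guard c·x = 0.4183 hit at Δt = 1.0634 (t = 5.3177), x⁻ = (1.5176, -1.4809) → reset → x⁺ = (1.1987, -1.6297), jump to mode 0
Mode 0: flow for 0.4050 to horizon, guard not reached → x = (0.9834, -0.5733)

1 0.6432 0->1
2 1.8184 1->0
3 4.2543 0->1
4 5.3177 1->0
final: 0 0.9834 -0.5733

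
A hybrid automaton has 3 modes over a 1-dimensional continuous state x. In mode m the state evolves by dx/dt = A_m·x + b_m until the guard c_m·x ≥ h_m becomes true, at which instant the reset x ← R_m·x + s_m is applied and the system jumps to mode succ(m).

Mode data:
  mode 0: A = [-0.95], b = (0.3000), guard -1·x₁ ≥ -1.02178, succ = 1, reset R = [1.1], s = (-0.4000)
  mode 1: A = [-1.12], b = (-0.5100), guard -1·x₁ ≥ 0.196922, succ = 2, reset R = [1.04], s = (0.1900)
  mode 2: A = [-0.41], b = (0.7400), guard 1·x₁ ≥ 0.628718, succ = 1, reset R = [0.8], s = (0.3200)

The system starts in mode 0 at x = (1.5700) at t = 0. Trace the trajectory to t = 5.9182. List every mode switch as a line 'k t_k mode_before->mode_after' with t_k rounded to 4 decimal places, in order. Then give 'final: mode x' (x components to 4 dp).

Mode 0: guard c·x = -1.0218 hit at Δt = 0.6049 (t = 0.6049), x⁻ = (1.0218) → reset → x⁺ = (0.7240), jump to mode 1
Mode 1: guard c·x = 0.1969 hit at Δt = 1.3554 (t = 1.9603), x⁻ = (-0.1969) → reset → x⁺ = (-0.0148), jump to mode 2
Mode 2: guard c·x = 0.6287 hit at Δt = 1.0644 (t = 3.0247), x⁻ = (0.6287) → reset → x⁺ = (0.8230), jump to mode 1
Mode 1: guard c·x = 0.1969 hit at Δt = 1.4274 (t = 4.4521), x⁻ = (-0.1969) → reset → x⁺ = (-0.0148), jump to mode 2
Mode 2: guard c·x = 0.6287 hit at Δt = 1.0644 (t = 5.5165), x⁻ = (0.6287) → reset → x⁺ = (0.8230), jump to mode 1
Mode 1: flow for 0.4017 to horizon, guard not reached → x = (0.3598)

1 0.6049 0->1
2 1.9603 1->2
3 3.0247 2->1
4 4.4521 1->2
5 5.5165 2->1
final: 1 0.3598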